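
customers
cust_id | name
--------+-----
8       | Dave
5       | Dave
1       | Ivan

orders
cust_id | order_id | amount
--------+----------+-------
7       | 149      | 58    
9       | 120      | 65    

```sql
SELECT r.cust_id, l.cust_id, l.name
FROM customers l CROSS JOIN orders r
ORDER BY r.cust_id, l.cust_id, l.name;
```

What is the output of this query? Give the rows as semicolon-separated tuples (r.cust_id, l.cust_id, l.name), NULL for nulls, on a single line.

CROSS JOIN pairs every row of `customers` with every row of `orders`: 3 × 2 = 6 rows.
After projecting and ordering:
r.cust_id | l.cust_id | l.name
7 | 1 | Ivan
7 | 5 | Dave
7 | 8 | Dave
9 | 1 | Ivan
9 | 5 | Dave
9 | 8 | Dave

(7, 1, Ivan); (7, 5, Dave); (7, 8, Dave); (9, 1, Ivan); (9, 5, Dave); (9, 8, Dave)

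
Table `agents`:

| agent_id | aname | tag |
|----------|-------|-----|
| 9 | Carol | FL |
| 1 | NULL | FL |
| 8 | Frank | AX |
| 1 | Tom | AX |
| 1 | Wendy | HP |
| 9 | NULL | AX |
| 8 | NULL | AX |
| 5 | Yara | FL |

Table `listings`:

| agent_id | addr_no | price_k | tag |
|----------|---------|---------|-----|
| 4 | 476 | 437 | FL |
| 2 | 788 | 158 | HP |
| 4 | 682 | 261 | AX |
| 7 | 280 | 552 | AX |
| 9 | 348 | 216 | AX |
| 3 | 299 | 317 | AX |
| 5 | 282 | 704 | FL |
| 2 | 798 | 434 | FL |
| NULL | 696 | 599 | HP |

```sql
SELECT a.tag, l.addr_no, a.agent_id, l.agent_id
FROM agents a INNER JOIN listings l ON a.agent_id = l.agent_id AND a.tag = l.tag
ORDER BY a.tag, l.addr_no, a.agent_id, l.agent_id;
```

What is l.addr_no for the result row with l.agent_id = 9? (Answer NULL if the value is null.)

348

INNER JOIN keeps only pairs where the ON condition holds.
Matching on a.agent_id = l.agent_id AND a.tag = l.tag. A NULL in a compared column never satisfies the condition.
Matched pairs: 2.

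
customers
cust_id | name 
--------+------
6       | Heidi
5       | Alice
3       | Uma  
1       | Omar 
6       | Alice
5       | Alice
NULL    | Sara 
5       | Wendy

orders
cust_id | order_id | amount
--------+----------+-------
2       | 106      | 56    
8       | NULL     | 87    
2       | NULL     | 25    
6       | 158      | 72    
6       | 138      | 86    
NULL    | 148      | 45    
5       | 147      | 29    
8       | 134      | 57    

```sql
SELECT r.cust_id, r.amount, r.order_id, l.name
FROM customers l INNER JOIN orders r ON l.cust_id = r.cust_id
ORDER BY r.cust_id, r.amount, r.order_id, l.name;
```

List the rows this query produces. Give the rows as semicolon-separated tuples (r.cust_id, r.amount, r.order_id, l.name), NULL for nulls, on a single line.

(5, 29, 147, Alice); (5, 29, 147, Alice); (5, 29, 147, Wendy); (6, 72, 158, Alice); (6, 72, 158, Heidi); (6, 86, 138, Alice); (6, 86, 138, Heidi)

INNER JOIN keeps only pairs where the ON condition holds.
Matching on l.cust_id = r.cust_id. A NULL in a compared column never satisfies the condition.
Matched pairs: 7.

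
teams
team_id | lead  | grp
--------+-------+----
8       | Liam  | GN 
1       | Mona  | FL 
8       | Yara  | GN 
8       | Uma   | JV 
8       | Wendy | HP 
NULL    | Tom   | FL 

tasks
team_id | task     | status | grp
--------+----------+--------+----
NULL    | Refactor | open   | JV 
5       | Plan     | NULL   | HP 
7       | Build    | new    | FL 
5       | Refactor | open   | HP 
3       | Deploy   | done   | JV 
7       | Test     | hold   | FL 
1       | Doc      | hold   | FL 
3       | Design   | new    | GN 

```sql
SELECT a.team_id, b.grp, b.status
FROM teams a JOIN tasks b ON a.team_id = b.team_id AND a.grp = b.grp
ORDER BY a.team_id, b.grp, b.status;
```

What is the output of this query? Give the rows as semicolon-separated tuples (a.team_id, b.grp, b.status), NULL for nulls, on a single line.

(1, FL, hold)

INNER JOIN keeps only pairs where the ON condition holds.
Matching on a.team_id = b.team_id AND a.grp = b.grp. A NULL in a compared column never satisfies the condition.
- a[0] team_id=8, grp=GN → no match; dropped.
- a[1] team_id=1, grp=FL → 1 match(es) in b → 1 row(s).
- a[2] team_id=8, grp=GN → no match; dropped.
- a[3] team_id=8, grp=JV → no match; dropped.
- a[4] team_id=8, grp=HP → no match; dropped.
- a[5] team_id=NULL, grp=FL → no match; dropped.
After projecting and ordering:
a.team_id | b.grp | b.status
1 | FL | hold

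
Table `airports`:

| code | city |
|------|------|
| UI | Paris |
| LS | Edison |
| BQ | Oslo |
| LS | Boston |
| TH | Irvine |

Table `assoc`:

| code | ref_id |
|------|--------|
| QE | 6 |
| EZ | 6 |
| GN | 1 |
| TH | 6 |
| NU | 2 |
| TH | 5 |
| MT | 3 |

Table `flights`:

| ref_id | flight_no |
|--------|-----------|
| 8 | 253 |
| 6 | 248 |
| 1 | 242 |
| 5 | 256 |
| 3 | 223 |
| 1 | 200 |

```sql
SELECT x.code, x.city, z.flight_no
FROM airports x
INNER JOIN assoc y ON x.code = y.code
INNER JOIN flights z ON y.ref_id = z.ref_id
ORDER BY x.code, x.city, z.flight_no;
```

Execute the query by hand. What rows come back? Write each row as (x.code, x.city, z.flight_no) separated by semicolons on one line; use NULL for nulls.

Joins associate left-to-right: airports INNER JOIN assoc on code gives 2 intermediate row(s).
Then INNER JOIN `flights z` on ref_id: keep only rows whose y.ref_id appears in z.

(TH, Irvine, 248); (TH, Irvine, 256)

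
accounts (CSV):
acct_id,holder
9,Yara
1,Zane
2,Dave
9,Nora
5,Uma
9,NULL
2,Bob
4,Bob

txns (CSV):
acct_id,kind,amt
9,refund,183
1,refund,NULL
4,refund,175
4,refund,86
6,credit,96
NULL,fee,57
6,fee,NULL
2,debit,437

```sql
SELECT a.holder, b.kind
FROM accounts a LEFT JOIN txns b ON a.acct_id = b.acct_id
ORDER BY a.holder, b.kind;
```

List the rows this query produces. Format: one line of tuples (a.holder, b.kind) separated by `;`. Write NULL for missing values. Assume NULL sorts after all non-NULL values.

LEFT JOIN keeps every row from `accounts`; unmatched rows get NULL for `txns`'s columns.
Matching on a.acct_id = b.acct_id. A NULL in a compared column never satisfies the condition.
- a row (acct_id=9): matches 1 b row(s) → 1 output row(s).
- a row (acct_id=1): matches 1 b row(s) → 1 output row(s).
- a row (acct_id=2): matches 1 b row(s) → 1 output row(s).
- a row (acct_id=9): matches 1 b row(s) → 1 output row(s).
- a row (acct_id=5): no match → kept, b columns NULL.
- a row (acct_id=9): matches 1 b row(s) → 1 output row(s).
- a row (acct_id=2): matches 1 b row(s) → 1 output row(s).
- a row (acct_id=4): matches 2 b row(s) → 2 output row(s).
After projecting and ordering:
a.holder | b.kind
Bob | debit
Bob | refund
Bob | refund
Dave | debit
Nora | refund
Uma | NULL
Yara | refund
Zane | refund
NULL | refund

(Bob, debit); (Bob, refund); (Bob, refund); (Dave, debit); (Nora, refund); (Uma, NULL); (Yara, refund); (Zane, refund); (NULL, refund)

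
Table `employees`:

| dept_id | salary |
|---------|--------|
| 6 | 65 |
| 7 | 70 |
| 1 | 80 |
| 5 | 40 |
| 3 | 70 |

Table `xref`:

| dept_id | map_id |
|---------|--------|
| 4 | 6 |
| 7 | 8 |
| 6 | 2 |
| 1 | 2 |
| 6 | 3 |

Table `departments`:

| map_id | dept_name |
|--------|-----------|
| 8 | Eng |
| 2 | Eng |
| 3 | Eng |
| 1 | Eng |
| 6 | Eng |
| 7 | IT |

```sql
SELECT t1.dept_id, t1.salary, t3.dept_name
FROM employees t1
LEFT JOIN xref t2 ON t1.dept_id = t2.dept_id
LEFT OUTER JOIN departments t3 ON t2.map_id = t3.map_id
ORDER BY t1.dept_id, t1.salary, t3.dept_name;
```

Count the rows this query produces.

Joins associate left-to-right: employees LEFT JOIN xref on dept_id gives 6 intermediate row(s).
Then LEFT JOIN `departments t3` on map_id: each of those 6 rows is kept; rows whose t2.map_id has no match in t3 get NULL for t3's columns.
Result: 6 row(s).

6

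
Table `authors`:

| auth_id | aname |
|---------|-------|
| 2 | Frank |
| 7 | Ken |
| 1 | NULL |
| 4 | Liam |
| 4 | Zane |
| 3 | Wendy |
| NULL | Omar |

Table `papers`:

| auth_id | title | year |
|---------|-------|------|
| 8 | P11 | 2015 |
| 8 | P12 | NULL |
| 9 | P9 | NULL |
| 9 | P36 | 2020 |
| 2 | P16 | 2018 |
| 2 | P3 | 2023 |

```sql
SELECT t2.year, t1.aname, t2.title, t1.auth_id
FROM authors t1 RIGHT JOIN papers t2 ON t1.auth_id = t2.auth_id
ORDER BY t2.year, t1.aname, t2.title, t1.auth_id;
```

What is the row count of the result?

RIGHT JOIN keeps every row from `papers`; unmatched rows get NULL for `authors`'s columns.
Matching on t1.auth_id = t2.auth_id. A NULL in a compared column never satisfies the condition.
Matched pairs: 2; unmatched t2 rows kept: 4.
Total: 2 matched + 4 padded = 6 rows.

6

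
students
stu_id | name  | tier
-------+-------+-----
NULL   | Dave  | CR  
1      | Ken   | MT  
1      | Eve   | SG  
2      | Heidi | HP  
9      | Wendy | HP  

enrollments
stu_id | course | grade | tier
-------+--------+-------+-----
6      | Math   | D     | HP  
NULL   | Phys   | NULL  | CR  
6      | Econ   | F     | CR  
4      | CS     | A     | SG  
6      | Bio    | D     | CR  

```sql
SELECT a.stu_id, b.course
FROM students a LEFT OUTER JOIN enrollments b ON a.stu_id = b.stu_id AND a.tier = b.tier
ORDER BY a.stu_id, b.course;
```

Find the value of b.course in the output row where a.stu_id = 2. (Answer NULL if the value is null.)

NULL

LEFT JOIN keeps every row from `students`; unmatched rows get NULL for `enrollments`'s columns.
Matching on a.stu_id = b.stu_id AND a.tier = b.tier. A NULL in a compared column never satisfies the condition.
Matched pairs: 0; unmatched a rows kept: 5.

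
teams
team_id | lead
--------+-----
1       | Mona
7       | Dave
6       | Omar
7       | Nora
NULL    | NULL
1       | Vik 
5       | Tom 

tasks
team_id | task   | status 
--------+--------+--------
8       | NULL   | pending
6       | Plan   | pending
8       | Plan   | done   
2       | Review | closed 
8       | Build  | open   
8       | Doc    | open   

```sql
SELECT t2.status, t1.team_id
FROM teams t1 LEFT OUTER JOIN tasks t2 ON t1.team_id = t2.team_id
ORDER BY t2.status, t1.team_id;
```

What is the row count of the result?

7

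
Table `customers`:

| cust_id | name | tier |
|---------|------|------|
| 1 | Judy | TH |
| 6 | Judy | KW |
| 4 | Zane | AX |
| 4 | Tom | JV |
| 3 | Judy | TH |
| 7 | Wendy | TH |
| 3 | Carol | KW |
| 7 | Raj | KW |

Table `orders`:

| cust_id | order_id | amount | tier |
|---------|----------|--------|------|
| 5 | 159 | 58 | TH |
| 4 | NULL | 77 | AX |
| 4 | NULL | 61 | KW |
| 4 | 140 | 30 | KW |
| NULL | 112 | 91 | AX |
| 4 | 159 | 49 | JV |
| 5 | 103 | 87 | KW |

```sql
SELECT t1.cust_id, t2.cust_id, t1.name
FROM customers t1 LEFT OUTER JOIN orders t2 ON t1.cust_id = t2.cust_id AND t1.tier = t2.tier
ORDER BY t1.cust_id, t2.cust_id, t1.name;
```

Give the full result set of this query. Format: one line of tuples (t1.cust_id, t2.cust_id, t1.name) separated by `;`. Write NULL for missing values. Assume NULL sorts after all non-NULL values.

(1, NULL, Judy); (3, NULL, Carol); (3, NULL, Judy); (4, 4, Tom); (4, 4, Zane); (6, NULL, Judy); (7, NULL, Raj); (7, NULL, Wendy)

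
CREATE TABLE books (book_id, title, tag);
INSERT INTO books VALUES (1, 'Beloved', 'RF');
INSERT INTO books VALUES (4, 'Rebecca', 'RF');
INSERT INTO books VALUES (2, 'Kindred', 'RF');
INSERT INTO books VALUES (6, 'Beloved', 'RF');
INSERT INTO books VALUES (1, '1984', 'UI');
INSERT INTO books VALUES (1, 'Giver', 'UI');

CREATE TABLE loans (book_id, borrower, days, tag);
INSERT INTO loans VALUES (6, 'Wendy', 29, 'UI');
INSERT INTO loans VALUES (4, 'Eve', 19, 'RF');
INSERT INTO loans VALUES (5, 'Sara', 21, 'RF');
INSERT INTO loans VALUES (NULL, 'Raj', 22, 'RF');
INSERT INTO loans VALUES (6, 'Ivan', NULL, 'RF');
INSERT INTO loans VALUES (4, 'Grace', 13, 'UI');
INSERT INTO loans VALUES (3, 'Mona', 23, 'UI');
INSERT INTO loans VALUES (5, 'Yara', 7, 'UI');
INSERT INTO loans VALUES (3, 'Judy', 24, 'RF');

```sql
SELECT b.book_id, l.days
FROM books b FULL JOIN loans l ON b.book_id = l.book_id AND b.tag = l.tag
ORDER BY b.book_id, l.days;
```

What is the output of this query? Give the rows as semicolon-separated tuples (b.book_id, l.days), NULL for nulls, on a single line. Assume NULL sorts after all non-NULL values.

FULL OUTER JOIN keeps every row from both sides; unmatched rows get NULL for the other side's columns.
Matching on b.book_id = l.book_id AND b.tag = l.tag. A NULL in a compared column never satisfies the condition.
- b[0] book_id=1, tag=RF → no match; kept with NULLs on the l side.
- b[1] book_id=4, tag=RF → 1 match(es) in l → 1 row(s).
- b[2] book_id=2, tag=RF → no match; kept with NULLs on the l side.
- b[3] book_id=6, tag=RF → 1 match(es) in l → 1 row(s).
- b[4] book_id=1, tag=UI → no match; kept with NULLs on the l side.
- b[5] book_id=1, tag=UI → no match; kept with NULLs on the l side.
- plus 7 unmatched l row(s), each kept with NULL b columns.

(1, NULL); (1, NULL); (1, NULL); (2, NULL); (4, 19); (6, NULL); (NULL, 7); (NULL, 13); (NULL, 21); (NULL, 22); (NULL, 23); (NULL, 24); (NULL, 29)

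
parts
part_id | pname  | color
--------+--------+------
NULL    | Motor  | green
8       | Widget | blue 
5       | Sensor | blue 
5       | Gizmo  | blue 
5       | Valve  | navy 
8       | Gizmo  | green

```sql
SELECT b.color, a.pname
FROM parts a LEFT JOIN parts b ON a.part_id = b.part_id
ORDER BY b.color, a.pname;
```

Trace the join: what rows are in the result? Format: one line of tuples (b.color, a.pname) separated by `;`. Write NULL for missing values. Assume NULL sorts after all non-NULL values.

LEFT JOIN keeps every row from `parts a`; unmatched rows get NULL for `parts b`'s columns.
Matching on a.part_id = b.part_id. A NULL in a compared column never satisfies the condition.
- a row (part_id=NULL): no match → kept, b columns NULL.
- a row (part_id=8): matches 2 b row(s) → 2 output row(s).
- a row (part_id=5): matches 3 b row(s) → 3 output row(s).
- a row (part_id=5): matches 3 b row(s) → 3 output row(s).
- a row (part_id=5): matches 3 b row(s) → 3 output row(s).
- a row (part_id=8): matches 2 b row(s) → 2 output row(s).

(blue, Gizmo); (blue, Gizmo); (blue, Gizmo); (blue, Sensor); (blue, Sensor); (blue, Valve); (blue, Valve); (blue, Widget); (green, Gizmo); (green, Widget); (navy, Gizmo); (navy, Sensor); (navy, Valve); (NULL, Motor)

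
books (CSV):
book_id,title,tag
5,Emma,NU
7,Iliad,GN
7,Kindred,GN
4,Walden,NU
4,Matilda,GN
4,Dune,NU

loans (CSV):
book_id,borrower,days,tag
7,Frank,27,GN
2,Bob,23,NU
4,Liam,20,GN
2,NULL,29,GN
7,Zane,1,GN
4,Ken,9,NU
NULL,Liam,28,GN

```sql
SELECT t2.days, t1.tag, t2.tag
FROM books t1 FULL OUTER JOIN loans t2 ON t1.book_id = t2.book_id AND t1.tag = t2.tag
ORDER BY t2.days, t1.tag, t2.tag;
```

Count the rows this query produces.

11

FULL OUTER JOIN keeps every row from both sides; unmatched rows get NULL for the other side's columns.
Matching on t1.book_id = t2.book_id AND t1.tag = t2.tag. A NULL in a compared column never satisfies the condition.
- book_id=5, tag=NU: no t2 row matches, row kept with t2 columns NULL.
- book_id=7, tag=GN: 2 matching t2 row(s), so 2 row(s) emitted.
- book_id=7, tag=GN: 2 matching t2 row(s), so 2 row(s) emitted.
- book_id=4, tag=NU: 1 matching t2 row(s), so 1 row(s) emitted.
- book_id=4, tag=GN: 1 matching t2 row(s), so 1 row(s) emitted.
- book_id=4, tag=NU: 1 matching t2 row(s), so 1 row(s) emitted.
- plus 3 unmatched t2 row(s), each kept with NULL t1 columns.
Total: 7 matched + 4 padded = 11 rows.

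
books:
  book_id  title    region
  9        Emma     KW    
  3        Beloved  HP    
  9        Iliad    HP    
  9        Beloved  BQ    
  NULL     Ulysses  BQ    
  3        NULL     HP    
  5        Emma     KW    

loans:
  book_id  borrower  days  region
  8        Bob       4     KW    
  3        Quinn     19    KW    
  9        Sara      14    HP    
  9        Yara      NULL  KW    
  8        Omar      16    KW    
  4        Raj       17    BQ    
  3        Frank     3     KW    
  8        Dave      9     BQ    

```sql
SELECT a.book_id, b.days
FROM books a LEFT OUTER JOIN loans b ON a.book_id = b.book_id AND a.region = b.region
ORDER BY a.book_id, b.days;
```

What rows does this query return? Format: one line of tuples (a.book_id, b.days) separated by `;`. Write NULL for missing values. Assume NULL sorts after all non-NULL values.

LEFT JOIN keeps every row from `books`; unmatched rows get NULL for `loans`'s columns.
Matching on a.book_id = b.book_id AND a.region = b.region. A NULL in a compared column never satisfies the condition.
- a (book_id=9, region=KW) pairs with 1 row(s) of b.
- a (book_id=3, region=HP) has no partner → padded with NULL.
- a (book_id=9, region=HP) pairs with 1 row(s) of b.
- a (book_id=9, region=BQ) has no partner → padded with NULL.
- a (book_id=NULL, region=BQ) has no partner → padded with NULL.
- a (book_id=3, region=HP) has no partner → padded with NULL.
- a (book_id=5, region=KW) has no partner → padded with NULL.
After projecting and ordering:
a.book_id | b.days
3 | NULL
3 | NULL
5 | NULL
9 | 14
9 | NULL
9 | NULL
NULL | NULL

(3, NULL); (3, NULL); (5, NULL); (9, 14); (9, NULL); (9, NULL); (NULL, NULL)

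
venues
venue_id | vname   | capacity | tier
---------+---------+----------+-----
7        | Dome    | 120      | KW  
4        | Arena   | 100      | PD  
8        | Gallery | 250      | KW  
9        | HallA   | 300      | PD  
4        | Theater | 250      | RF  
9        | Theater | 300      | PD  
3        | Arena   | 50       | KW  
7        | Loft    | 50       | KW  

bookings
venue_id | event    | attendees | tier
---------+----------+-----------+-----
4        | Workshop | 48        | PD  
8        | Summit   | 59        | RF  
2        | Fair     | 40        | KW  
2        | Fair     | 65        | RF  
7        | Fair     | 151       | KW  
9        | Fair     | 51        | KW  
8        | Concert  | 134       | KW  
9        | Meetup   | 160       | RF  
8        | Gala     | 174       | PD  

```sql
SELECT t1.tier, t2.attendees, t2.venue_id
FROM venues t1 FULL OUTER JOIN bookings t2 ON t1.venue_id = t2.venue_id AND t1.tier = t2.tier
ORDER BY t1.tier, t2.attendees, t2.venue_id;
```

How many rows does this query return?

FULL OUTER JOIN keeps every row from both sides; unmatched rows get NULL for the other side's columns.
Matching on t1.venue_id = t2.venue_id AND t1.tier = t2.tier.
- t1 row (venue_id=7, tier=KW): matches 1 t2 row(s) → 1 output row(s).
- t1 row (venue_id=4, tier=PD): matches 1 t2 row(s) → 1 output row(s).
- t1 row (venue_id=8, tier=KW): matches 1 t2 row(s) → 1 output row(s).
- t1 row (venue_id=9, tier=PD): no match → kept, t2 columns NULL.
- t1 row (venue_id=4, tier=RF): no match → kept, t2 columns NULL.
- t1 row (venue_id=9, tier=PD): no match → kept, t2 columns NULL.
- t1 row (venue_id=3, tier=KW): no match → kept, t2 columns NULL.
- t1 row (venue_id=7, tier=KW): matches 1 t2 row(s) → 1 output row(s).
- 6 row(s) from t2 found no t1 partner → padded with NULL.
Total: 4 matched + 10 padded = 14 rows.

14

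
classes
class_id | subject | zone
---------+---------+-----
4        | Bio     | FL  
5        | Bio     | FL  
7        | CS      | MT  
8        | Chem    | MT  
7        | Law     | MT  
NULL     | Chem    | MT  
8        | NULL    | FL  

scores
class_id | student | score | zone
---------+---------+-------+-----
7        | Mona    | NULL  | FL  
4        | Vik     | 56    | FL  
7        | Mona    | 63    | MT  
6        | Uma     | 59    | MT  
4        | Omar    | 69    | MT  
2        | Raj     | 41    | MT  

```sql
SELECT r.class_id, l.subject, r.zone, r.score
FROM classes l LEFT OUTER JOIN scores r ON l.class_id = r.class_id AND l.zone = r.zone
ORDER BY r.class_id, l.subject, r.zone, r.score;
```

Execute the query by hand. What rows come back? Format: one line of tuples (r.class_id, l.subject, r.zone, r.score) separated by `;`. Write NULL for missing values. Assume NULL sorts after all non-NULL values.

(4, Bio, FL, 56); (7, CS, MT, 63); (7, Law, MT, 63); (NULL, Bio, NULL, NULL); (NULL, Chem, NULL, NULL); (NULL, Chem, NULL, NULL); (NULL, NULL, NULL, NULL)

LEFT JOIN keeps every row from `classes`; unmatched rows get NULL for `scores`'s columns.
Matching on l.class_id = r.class_id AND l.zone = r.zone. A NULL in a compared column never satisfies the condition.
Matched pairs: 3; unmatched l rows kept: 4.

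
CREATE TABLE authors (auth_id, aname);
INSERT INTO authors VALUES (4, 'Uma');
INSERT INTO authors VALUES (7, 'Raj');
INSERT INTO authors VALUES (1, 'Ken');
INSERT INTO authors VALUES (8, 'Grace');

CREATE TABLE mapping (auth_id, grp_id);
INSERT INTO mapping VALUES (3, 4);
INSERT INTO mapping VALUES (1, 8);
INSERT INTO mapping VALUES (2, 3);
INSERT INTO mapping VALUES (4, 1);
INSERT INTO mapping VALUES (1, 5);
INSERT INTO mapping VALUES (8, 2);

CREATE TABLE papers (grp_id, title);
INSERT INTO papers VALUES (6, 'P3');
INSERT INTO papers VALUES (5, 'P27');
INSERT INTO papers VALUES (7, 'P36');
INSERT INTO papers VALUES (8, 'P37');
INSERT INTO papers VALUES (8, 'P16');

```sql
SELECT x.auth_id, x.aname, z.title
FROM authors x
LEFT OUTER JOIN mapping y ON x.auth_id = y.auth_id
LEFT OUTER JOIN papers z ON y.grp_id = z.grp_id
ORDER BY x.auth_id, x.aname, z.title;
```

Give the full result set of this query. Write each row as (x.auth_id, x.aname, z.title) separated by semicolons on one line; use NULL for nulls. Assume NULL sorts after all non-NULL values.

Step 1 — x LEFT JOIN y on auth_id → 5 row(s).
Then LEFT JOIN `papers z` on grp_id: each of those 5 rows is kept; rows whose y.grp_id has no match in z get NULL for z's columns.

(1, Ken, P16); (1, Ken, P27); (1, Ken, P37); (4, Uma, NULL); (7, Raj, NULL); (8, Grace, NULL)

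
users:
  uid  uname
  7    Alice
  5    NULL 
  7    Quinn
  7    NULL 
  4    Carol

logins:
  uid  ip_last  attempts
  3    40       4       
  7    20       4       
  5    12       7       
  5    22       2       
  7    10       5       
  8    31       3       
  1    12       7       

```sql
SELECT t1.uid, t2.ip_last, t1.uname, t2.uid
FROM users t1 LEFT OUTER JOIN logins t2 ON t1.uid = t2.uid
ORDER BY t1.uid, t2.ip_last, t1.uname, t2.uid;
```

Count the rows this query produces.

9

LEFT JOIN keeps every row from `users`; unmatched rows get NULL for `logins`'s columns.
Matching on t1.uid = t2.uid.
Matched pairs: 8; unmatched t1 rows kept: 1.
Total: 8 matched + 1 padded = 9 rows.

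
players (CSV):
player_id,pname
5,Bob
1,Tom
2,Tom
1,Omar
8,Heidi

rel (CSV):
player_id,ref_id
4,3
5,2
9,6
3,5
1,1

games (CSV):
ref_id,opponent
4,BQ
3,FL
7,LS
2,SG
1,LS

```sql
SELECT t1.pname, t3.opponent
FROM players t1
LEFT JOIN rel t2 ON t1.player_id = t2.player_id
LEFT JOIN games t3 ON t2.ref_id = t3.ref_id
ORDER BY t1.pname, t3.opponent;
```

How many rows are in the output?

Step 1 — t1 LEFT JOIN t2 on player_id → 5 row(s).
Then LEFT JOIN `games t3` on ref_id: each of those 5 rows is kept; rows whose t2.ref_id has no match in t3 get NULL for t3's columns.
Result: 5 row(s).

5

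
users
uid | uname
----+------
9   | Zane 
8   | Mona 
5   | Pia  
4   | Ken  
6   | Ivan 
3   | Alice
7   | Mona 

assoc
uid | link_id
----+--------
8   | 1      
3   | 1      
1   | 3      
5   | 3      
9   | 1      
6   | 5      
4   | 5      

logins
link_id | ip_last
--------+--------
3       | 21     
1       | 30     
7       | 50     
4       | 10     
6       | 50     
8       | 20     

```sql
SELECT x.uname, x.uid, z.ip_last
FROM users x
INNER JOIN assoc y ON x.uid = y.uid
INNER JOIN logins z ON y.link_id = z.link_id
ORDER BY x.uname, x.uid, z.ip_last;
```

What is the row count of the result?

4

Joins associate left-to-right: users INNER JOIN assoc on uid gives 6 intermediate row(s).
Then INNER JOIN `logins z` on link_id: keep only rows whose y.link_id appears in z.
Result: 4 row(s).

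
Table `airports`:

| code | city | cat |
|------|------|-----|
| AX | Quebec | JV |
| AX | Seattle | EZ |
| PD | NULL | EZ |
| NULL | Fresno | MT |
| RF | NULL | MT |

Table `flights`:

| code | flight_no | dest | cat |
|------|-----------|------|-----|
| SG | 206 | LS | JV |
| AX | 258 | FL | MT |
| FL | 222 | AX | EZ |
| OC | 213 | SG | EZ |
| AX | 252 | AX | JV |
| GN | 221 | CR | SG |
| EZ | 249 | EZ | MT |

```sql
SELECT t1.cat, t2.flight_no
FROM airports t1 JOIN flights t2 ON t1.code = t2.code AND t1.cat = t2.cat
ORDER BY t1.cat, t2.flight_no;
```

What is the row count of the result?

INNER JOIN keeps only pairs where the ON condition holds.
Matching on t1.code = t2.code AND t1.cat = t2.cat. A NULL in a compared column never satisfies the condition.
- t1 row (code=AX, cat=JV): matches 1 t2 row(s) → 1 output row(s).
- t1 row (code=AX, cat=EZ): no match → dropped.
- t1 row (code=PD, cat=EZ): no match → dropped.
- t1 row (code=NULL, cat=MT): no match → dropped.
- t1 row (code=RF, cat=MT): no match → dropped.
Total: 1 rows.

1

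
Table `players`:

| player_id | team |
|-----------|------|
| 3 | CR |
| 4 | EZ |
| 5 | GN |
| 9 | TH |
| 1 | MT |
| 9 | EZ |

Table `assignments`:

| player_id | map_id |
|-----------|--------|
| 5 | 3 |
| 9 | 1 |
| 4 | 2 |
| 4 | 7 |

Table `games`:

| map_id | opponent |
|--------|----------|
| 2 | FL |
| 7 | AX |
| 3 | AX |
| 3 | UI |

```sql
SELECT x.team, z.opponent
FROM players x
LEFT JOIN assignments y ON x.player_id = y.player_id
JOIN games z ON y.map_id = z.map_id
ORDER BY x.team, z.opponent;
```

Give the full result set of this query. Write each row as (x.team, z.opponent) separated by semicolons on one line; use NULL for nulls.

Joins associate left-to-right: players LEFT JOIN assignments on player_id gives 7 intermediate row(s).
Then INNER JOIN `games z` on map_id: keep only rows whose y.map_id appears in z.

(EZ, AX); (EZ, FL); (GN, AX); (GN, UI)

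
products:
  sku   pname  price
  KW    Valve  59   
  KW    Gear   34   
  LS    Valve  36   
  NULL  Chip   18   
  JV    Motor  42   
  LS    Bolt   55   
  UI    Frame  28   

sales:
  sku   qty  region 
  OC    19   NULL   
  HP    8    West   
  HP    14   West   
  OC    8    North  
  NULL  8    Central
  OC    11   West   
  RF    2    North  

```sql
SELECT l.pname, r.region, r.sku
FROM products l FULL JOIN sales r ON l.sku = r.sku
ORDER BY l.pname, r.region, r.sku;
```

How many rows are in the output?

14

FULL OUTER JOIN keeps every row from both sides; unmatched rows get NULL for the other side's columns.
Matching on l.sku = r.sku. A NULL in a compared column never satisfies the condition.
Matched pairs: 0; unmatched l rows kept: 7; unmatched r rows kept: 7.
Total: 0 matched + 14 padded = 14 rows.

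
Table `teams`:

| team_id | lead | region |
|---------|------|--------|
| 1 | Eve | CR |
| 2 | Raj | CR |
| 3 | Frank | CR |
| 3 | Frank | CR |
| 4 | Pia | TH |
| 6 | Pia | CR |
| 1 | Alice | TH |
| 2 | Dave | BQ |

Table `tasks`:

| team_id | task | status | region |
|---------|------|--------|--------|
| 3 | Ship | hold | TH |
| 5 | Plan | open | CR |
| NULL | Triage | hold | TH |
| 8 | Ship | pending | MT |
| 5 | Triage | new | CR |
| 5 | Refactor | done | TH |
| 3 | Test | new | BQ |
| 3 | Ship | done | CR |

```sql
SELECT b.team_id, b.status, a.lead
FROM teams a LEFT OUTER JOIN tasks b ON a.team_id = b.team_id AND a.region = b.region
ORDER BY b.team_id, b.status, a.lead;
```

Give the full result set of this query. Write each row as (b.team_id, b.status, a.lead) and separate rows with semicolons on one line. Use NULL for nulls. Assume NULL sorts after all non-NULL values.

(3, done, Frank); (3, done, Frank); (NULL, NULL, Alice); (NULL, NULL, Dave); (NULL, NULL, Eve); (NULL, NULL, Pia); (NULL, NULL, Pia); (NULL, NULL, Raj)

LEFT JOIN keeps every row from `teams`; unmatched rows get NULL for `tasks`'s columns.
Matching on a.team_id = b.team_id AND a.region = b.region. A NULL in a compared column never satisfies the condition.
Matched pairs: 2; unmatched a rows kept: 6.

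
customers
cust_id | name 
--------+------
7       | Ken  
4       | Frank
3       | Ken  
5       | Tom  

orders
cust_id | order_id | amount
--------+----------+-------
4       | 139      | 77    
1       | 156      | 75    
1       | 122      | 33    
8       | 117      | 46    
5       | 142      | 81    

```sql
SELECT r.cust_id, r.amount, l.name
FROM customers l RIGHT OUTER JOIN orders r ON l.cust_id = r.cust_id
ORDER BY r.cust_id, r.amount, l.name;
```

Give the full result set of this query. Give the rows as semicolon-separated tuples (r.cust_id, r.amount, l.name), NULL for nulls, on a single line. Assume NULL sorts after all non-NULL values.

(1, 33, NULL); (1, 75, NULL); (4, 77, Frank); (5, 81, Tom); (8, 46, NULL)

RIGHT JOIN keeps every row from `orders`; unmatched rows get NULL for `customers`'s columns.
Matching on l.cust_id = r.cust_id.
Matched pairs: 2; unmatched r rows kept: 3.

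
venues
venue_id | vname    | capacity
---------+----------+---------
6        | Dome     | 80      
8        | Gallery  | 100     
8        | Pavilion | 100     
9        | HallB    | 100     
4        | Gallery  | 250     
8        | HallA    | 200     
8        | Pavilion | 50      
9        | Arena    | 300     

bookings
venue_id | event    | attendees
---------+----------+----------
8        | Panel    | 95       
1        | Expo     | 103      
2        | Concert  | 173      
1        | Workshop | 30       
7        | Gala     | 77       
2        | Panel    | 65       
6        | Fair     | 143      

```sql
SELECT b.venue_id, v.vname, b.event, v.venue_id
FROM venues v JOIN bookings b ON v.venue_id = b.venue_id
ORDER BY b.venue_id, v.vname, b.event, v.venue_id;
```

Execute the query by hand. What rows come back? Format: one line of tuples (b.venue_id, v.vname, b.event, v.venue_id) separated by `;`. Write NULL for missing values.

INNER JOIN keeps only pairs where the ON condition holds.
Matching on v.venue_id = b.venue_id.
- v (venue_id=6) pairs with 1 row(s) of b.
- v (venue_id=8) pairs with 1 row(s) of b.
- v (venue_id=8) pairs with 1 row(s) of b.
- v (venue_id=9) has no partner → excluded.
- v (venue_id=4) has no partner → excluded.
- v (venue_id=8) pairs with 1 row(s) of b.
- v (venue_id=8) pairs with 1 row(s) of b.
- v (venue_id=9) has no partner → excluded.
After projecting and ordering:
b.venue_id | v.vname | b.event | v.venue_id
6 | Dome | Fair | 6
8 | Gallery | Panel | 8
8 | HallA | Panel | 8
8 | Pavilion | Panel | 8
8 | Pavilion | Panel | 8

(6, Dome, Fair, 6); (8, Gallery, Panel, 8); (8, HallA, Panel, 8); (8, Pavilion, Panel, 8); (8, Pavilion, Panel, 8)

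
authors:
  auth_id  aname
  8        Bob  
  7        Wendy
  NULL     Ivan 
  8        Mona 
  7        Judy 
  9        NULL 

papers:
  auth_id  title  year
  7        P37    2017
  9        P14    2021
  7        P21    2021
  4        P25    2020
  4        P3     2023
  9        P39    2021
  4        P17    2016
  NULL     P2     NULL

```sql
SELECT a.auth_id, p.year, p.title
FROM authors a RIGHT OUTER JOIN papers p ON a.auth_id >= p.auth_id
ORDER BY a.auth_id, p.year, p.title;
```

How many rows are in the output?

RIGHT JOIN keeps every row from `papers`; unmatched rows get NULL for `authors`'s columns.
Matching on a.auth_id >= p.auth_id. A NULL in a compared column never satisfies the condition.
- a row (auth_id=8): matches 5 p row(s) → 5 output row(s).
- a row (auth_id=7): matches 5 p row(s) → 5 output row(s).
- a row (auth_id=NULL): no match.
- a row (auth_id=8): matches 5 p row(s) → 5 output row(s).
- a row (auth_id=7): matches 5 p row(s) → 5 output row(s).
- a row (auth_id=9): matches 7 p row(s) → 7 output row(s).
- plus 1 unmatched p row(s), each kept with NULL a columns.
Total: 27 matched + 1 padded = 28 rows.

28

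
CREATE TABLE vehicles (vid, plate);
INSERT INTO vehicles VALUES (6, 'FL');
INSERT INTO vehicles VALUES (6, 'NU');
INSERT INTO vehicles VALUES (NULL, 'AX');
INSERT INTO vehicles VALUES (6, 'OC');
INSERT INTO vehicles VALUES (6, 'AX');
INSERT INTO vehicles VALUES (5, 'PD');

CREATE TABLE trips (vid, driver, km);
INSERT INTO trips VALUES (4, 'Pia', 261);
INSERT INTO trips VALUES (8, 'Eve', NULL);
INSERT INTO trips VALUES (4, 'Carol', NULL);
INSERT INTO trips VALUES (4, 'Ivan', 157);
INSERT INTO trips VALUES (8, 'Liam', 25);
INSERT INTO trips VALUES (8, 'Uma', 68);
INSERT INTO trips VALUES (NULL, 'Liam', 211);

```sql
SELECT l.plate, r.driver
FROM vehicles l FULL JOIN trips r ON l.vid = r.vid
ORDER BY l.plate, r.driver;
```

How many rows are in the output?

13

FULL OUTER JOIN keeps every row from both sides; unmatched rows get NULL for the other side's columns.
Matching on l.vid = r.vid. A NULL in a compared column never satisfies the condition.
- l (vid=6) has no partner → padded with NULL.
- l (vid=6) has no partner → padded with NULL.
- l (vid=NULL) has no partner → padded with NULL.
- l (vid=6) has no partner → padded with NULL.
- l (vid=6) has no partner → padded with NULL.
- l (vid=5) has no partner → padded with NULL.
- plus 7 unmatched r row(s), each kept with NULL l columns.
Total: 0 matched + 13 padded = 13 rows.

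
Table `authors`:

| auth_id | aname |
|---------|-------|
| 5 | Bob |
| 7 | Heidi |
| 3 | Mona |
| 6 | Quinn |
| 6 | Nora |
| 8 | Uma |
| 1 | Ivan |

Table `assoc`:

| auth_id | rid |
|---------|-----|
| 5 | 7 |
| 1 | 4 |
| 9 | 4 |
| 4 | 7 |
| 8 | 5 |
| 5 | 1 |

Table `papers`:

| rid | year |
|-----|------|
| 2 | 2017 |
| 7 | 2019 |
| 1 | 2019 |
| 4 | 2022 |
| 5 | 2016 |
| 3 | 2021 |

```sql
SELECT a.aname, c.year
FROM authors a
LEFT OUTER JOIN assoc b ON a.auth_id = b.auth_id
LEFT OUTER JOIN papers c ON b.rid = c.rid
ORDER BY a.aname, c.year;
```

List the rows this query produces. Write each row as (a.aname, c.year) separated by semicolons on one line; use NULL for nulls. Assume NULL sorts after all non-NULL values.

Joins associate left-to-right: authors LEFT JOIN assoc on auth_id gives 8 intermediate row(s).
Then LEFT JOIN `papers c` on rid: each of those 8 rows is kept; rows whose b.rid has no match in c get NULL for c's columns.

(Bob, 2019); (Bob, 2019); (Heidi, NULL); (Ivan, 2022); (Mona, NULL); (Nora, NULL); (Quinn, NULL); (Uma, 2016)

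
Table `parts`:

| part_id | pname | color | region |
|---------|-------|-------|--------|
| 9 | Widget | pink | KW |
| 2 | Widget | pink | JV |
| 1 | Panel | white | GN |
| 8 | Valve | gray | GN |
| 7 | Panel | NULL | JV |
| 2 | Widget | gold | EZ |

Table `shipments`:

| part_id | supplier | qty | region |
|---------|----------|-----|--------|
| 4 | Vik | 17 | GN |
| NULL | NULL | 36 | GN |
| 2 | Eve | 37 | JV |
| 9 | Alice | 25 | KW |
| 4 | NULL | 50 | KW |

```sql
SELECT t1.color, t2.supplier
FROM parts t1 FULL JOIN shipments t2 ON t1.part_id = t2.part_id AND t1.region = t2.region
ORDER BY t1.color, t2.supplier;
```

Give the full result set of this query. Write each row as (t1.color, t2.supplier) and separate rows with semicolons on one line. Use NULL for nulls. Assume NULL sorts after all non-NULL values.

(gold, NULL); (gray, NULL); (pink, Alice); (pink, Eve); (white, NULL); (NULL, Vik); (NULL, NULL); (NULL, NULL); (NULL, NULL)

FULL OUTER JOIN keeps every row from both sides; unmatched rows get NULL for the other side's columns.
Matching on t1.part_id = t2.part_id AND t1.region = t2.region. A NULL in a compared column never satisfies the condition.
Matched pairs: 2; unmatched t1 rows kept: 4; unmatched t2 rows kept: 3.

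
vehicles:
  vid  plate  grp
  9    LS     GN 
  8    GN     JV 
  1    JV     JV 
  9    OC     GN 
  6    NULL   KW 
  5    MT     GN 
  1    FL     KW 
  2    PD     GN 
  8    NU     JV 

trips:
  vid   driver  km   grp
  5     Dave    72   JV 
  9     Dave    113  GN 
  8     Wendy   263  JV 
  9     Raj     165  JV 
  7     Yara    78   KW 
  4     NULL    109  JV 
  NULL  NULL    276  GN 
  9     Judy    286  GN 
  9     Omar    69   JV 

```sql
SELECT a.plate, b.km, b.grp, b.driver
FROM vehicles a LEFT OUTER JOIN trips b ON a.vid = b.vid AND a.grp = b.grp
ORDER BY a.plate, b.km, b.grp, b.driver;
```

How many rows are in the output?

11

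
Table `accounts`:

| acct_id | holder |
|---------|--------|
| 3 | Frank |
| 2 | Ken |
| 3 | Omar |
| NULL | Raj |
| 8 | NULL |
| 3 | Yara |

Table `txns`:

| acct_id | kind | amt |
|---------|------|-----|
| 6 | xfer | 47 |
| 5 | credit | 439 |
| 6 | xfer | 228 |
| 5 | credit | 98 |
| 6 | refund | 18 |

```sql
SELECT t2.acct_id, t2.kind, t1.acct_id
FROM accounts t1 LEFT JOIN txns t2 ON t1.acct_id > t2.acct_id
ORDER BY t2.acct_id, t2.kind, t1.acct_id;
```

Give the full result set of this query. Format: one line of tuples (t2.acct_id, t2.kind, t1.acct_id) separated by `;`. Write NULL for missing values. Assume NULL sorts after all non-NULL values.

(5, credit, 8); (5, credit, 8); (6, refund, 8); (6, xfer, 8); (6, xfer, 8); (NULL, NULL, 2); (NULL, NULL, 3); (NULL, NULL, 3); (NULL, NULL, 3); (NULL, NULL, NULL)

LEFT JOIN keeps every row from `accounts`; unmatched rows get NULL for `txns`'s columns.
Matching on t1.acct_id > t2.acct_id. A NULL in a compared column never satisfies the condition.
Matched pairs: 5; unmatched t1 rows kept: 5.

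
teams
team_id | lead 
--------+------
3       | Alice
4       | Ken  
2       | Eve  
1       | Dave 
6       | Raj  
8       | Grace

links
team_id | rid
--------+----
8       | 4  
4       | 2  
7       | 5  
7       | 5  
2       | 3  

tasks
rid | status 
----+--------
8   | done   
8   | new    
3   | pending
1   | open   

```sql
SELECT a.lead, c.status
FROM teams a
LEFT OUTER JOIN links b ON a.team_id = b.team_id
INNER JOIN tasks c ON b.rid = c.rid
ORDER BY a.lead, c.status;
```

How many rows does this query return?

1

Step 1 — a LEFT JOIN b on team_id → 6 row(s).
Then INNER JOIN `tasks c` on rid: keep only rows whose b.rid appears in c.
Result: 1 row(s).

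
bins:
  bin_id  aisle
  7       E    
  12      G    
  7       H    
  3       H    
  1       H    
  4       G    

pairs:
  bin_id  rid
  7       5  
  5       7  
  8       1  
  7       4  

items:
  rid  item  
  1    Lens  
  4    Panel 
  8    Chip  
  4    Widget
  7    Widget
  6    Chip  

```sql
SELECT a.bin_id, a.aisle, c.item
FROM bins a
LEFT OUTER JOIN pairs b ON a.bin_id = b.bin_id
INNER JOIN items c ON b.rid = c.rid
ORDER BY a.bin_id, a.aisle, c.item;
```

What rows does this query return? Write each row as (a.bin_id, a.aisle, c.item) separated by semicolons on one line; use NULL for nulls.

Evaluate left to right. First `bins a LEFT JOIN pairs b` on bin_id: 8 row(s).
Then INNER JOIN `items c` on rid: keep only rows whose b.rid appears in c.

(7, E, Panel); (7, E, Widget); (7, H, Panel); (7, H, Widget)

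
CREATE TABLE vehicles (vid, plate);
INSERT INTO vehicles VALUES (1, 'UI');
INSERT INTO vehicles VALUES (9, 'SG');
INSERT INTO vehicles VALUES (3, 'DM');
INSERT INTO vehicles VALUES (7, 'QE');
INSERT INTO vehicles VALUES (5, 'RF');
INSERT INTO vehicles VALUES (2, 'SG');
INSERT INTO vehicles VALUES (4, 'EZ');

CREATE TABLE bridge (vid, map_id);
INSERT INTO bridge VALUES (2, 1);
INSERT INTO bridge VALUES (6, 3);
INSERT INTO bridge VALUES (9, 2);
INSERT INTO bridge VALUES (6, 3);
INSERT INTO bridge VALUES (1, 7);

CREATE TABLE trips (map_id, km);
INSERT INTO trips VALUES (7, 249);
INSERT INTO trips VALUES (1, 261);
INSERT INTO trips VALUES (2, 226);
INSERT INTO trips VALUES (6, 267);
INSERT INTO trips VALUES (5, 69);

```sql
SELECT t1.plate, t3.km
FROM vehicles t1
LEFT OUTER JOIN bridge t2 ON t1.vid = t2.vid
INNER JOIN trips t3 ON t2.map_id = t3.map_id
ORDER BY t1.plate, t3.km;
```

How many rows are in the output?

3

Evaluate left to right. First `vehicles t1 LEFT JOIN bridge t2` on vid: 7 row(s).
Then INNER JOIN `trips t3` on map_id: keep only rows whose t2.map_id appears in t3.
Result: 3 row(s).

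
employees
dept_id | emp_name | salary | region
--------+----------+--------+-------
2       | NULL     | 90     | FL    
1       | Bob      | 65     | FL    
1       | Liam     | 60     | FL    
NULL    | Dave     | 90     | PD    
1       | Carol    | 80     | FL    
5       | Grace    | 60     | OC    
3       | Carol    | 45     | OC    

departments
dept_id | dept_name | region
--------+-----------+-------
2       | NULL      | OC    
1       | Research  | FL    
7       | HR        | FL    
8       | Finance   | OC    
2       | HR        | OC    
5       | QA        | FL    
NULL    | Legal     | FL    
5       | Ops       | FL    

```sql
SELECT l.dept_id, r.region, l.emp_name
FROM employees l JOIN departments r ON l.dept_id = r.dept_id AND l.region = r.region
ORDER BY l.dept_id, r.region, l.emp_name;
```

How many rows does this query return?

INNER JOIN keeps only pairs where the ON condition holds.
Matching on l.dept_id = r.dept_id AND l.region = r.region. A NULL in a compared column never satisfies the condition.
Matched pairs: 3.
Total: 3 rows.

3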